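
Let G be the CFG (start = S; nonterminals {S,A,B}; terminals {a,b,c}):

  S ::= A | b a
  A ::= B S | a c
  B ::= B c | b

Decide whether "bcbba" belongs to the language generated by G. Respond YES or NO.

CNF form of G:
  S -> B S | T0 T1 | T2 T0
  A -> B S | T0 T1
  B -> B T1 | b
  T0 -> a
  T1 -> c
  T2 -> b

Fill CYK table bottom-up:
  [0..0]={B,T2}  "b"  orig:{B}
  [1..1]={T1}  "c"  orig:{}
  [2..2]={B,T2}  "b"  orig:{B}
  [3..3]={B,T2}  "b"  orig:{B}
  [4..4]={T0}  "a"  orig:{}
  [0..1]={B}  "bc"
  [1..2]=∅  "cb"
  [2..3]=∅  "bb"
  [3..4]={S}  "ba"
  [0..2]=∅  "bcb"
  [1..3]=∅  "cbb"
  [2..4]={A,S}  "bba"
  [0..3]=∅  "bcbb"
  [1..4]=∅  "cbba"
  [0..4]={A,S}  "bcbba"

S ∈ T[0,4] ⇒ YES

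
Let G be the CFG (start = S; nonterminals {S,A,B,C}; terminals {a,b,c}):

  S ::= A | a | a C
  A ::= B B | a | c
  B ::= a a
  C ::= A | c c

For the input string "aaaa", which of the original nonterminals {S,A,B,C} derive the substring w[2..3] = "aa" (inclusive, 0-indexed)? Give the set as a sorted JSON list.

CNF form of G:
  S -> B B | T0 C | a | c
  A -> B B | a | c
  B -> T0 T0
  C -> B B | T1 T1 | a | c
  T0 -> a
  T1 -> c

Fill CYK table bottom-up, restricted to cells inside w[2..3]:
  T[2,2] 'a' = {A,C,S,T0}  orig:{A,C,S}
  T[3,3] 'a' = {A,C,S,T0}  orig:{A,C,S}
  T[2,3] 'aa' = {B,S}

Original NTs in T[2,3] deriving "aa": ["B", "S"]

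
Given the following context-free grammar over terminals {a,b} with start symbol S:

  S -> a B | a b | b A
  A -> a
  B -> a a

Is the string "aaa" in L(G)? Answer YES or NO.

Convert to CNF:
  S -> T0 B | T0 T1 | T1 A
  A -> a
  B -> T0 T0
  T0 -> a
  T1 -> b

Fill CYK table bottom-up:
  T[0,0] 'a' = {A,T0}  orig:{A}
  T[1,1] 'a' = {A,T0}  orig:{A}
  T[2,2] 'a' = {A,T0}  orig:{A}
  T[0,1] 'aa' = {B}
  T[1,2] 'aa' = {B}
  T[0,2] 'aaa' = {S}

S ∈ T[0,2] ⇒ YES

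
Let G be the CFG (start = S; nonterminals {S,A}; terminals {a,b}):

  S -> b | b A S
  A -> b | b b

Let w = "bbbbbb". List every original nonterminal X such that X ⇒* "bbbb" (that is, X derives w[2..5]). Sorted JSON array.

Convert to CNF:
  S -> T0 X1 | b
  A -> T0 T0 | b
  T0 -> b
  X1 -> A S

CYK table (by increasing span) — only the sub-triangle for w[2..5]:
  T[2,2] 'b' = {A,S,T0}  orig:{A,S}
  T[3,3] 'b' = {A,S,T0}  orig:{A,S}
  T[4,4] 'b' = {A,S,T0}  orig:{A,S}
  T[5,5] 'b' = {A,S,T0}  orig:{A,S}
  T[2,3] 'bb' = {A,X1}  orig:{A}
  T[3,4] 'bb' = {A,X1}  orig:{A}
  T[4,5] 'bb' = {A,X1}  orig:{A}
  T[2,4] 'bbb' = {S,X1}  orig:{S}
  T[3,5] 'bbb' = {S,X1}  orig:{S}
  T[2,5] 'bbbb' = {S,X1}  orig:{S}

Original NTs in T[2,5] deriving "bbbb": ["S"]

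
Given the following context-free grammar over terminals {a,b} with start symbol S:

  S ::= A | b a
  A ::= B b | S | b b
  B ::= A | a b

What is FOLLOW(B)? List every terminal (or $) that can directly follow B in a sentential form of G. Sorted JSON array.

Compute FIRST by fixpoint:
iter 1:
  A via A→b b: +{b}
  B via B→A: +{b}
  B via B→a b: +{a}
  S via S→A: +{b}
  S: {b}  A: {b}  B: {a,b}
iter 2:
  A via A→B b: +{a}
  S via S→A: +{a}
  S: {a,b}  A: {a,b}  B: {a,b}
iter 3: done
  S: {a,b}  A: {a,b}  B: {a,b}

Compute FOLLOW by fixpoint:
FOLLOW(S) := {$}
[1]
  A→B b: FOLLOW(B) ⊇ FIRST(b) = {b}; new: +{b}
  B→A: FOLLOW(A) ⊇ FOLLOW(B) ⊇ {b}; new: +{b}
  S→A: FOLLOW(A) ⊇ FOLLOW(S) ⊇ {$}; new: +{$}
  FOLLOW[S]={$}  FOLLOW[A]={$,b}  FOLLOW[B]={b}
[2]
  A→S: FOLLOW(S) ⊇ FOLLOW(A) ⊇ {$,b}; new: +{b}
  FOLLOW[S]={$,b}  FOLLOW[A]={$,b}  FOLLOW[B]={b}
[3] (stable)
  FOLLOW[S]={$,b}  FOLLOW[A]={$,b}  FOLLOW[B]={b}

FOLLOW(B) = ["b"]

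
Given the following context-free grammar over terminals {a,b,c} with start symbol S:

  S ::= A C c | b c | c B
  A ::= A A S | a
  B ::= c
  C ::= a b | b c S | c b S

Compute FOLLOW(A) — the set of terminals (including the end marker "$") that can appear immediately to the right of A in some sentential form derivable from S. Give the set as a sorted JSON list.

Compute FIRST by fixpoint:
[1]
  A via A→a: +{a}
  B via B→c: +{c}
  C via C→a b: +{a}
  C via C→b c S: +{b}
  C via C→c b S: +{c}
  S via S→A C c: +{a}
  S via S→b c: +{b}
  S via S→c B: +{c}
  FIRST(S)={a,b,c}  FIRST(A)={a}  FIRST(B)={c}  FIRST(C)={a,b,c}
[2] — fixpoint
  FIRST(S)={a,b,c}  FIRST(A)={a}  FIRST(B)={c}  FIRST(C)={a,b,c}

Compute FOLLOW by fixpoint:
FOLLOW(S) := {$}
[1]
  A→A A S: FOLLOW(A) ⊇ FIRST(A) = {a}; new: +{a}
  A→A A S: FOLLOW(A) ⊇ FIRST(S) = {a,b,c}; new: +{b,c}
  A→A A S: FOLLOW(S) ⊇ FOLLOW(A) ⊇ {a,b,c}; new: +{a,b,c}
  S→A C c: FOLLOW(C) ⊇ FIRST(c) = {c}; new: +{c}
  S→c B: FOLLOW(B) ⊇ FOLLOW(S) ⊇ {$,a,b,c}; new: +{$,a,b,c}
  FOLLOW(S)={$,a,b,c}  FOLLOW(A)={a,b,c}  FOLLOW(B)={$,a,b,c}  FOLLOW(C)={c}
[2] (no change)
  FOLLOW(S)={$,a,b,c}  FOLLOW(A)={a,b,c}  FOLLOW(B)={$,a,b,c}  FOLLOW(C)={c}

FOLLOW(A) = ["a", "b", "c"]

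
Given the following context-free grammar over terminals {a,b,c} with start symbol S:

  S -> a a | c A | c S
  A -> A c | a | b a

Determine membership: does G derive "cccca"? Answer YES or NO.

CNF form of G:
  S -> T0 A | T0 S | T2 T2
  A -> A T0 | T1 T2 | a
  T0 -> c
  T1 -> b
  T2 -> a

CYK table (by increasing span):
  cell(0,0) c: {T0}  orig:{}
  cell(1,1) c: {T0}  orig:{}
  cell(2,2) c: {T0}  orig:{}
  cell(3,3) c: {T0}  orig:{}
  cell(4,4) a: {A,T2}  orig:{A}
  cell(0,1) cc: ∅
  cell(1,2) cc: ∅
  cell(2,3) cc: ∅
  cell(3,4) ca: {S}
  cell(0,2) ccc: ∅
  cell(1,3) ccc: ∅
  cell(2,4) cca: {S}
  cell(0,3) cccc: ∅
  cell(1,4) ccca: {S}
  cell(0,4) cccca: {S}

S ∈ T[0,4] ⇒ YES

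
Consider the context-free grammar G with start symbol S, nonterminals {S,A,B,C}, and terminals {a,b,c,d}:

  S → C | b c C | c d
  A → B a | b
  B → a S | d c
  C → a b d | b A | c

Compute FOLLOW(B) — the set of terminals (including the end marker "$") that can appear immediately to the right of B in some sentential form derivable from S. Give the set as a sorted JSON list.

Compute FIRST by fixpoint:
iter 1:
  A via A→b: +{b}
  B via B→a S: +{a}
  B via B→d c: +{d}
  C via C→a b d: +{a}
  C via C→b A: +{b}
  C via C→c: +{c}
  S via S→C: +{a,b,c}
  FIRST[S]={a,b,c}  FIRST[A]={b}  FIRST[B]={a,d}  FIRST[C]={a,b,c}
iter 2:
  A via A→B a: +{a,d}
  FIRST[S]={a,b,c}  FIRST[A]={a,b,d}  FIRST[B]={a,d}  FIRST[C]={a,b,c}
iter 3: — fixpoint
  FIRST[S]={a,b,c}  FIRST[A]={a,b,d}  FIRST[B]={a,d}  FIRST[C]={a,b,c}

FOLLOW sets:
seed FOLLOW(S) with $
iter 1:
  A→B a: FOLLOW(B) ⊇ FIRST(a) = {a}; new: +{a}
  B→a S: FOLLOW(S) ⊇ FOLLOW(B) ⊇ {a}; new: +{a}
  S→C: FOLLOW(C) ⊇ FOLLOW(S) ⊇ {$,a}; new: +{$,a}
  S: {$,a}  A: {}  B: {a}  C: {$,a}
iter 2:
  C→b A: FOLLOW(A) ⊇ FOLLOW(C) ⊇ {$,a}; new: +{$,a}
  S: {$,a}  A: {$,a}  B: {a}  C: {$,a}
iter 3: (no change)
  S: {$,a}  A: {$,a}  B: {a}  C: {$,a}

FOLLOW(B) = ["a"]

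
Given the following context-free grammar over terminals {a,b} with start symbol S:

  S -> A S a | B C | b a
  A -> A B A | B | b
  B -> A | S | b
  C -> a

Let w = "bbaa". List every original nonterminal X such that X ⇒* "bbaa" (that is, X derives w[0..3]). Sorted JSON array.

CNF form of G:
  S -> A X6 | B C | T1 T0
  A -> A X2 | A X3 | B C | T1 T0 | b
  B -> A X4 | A X5 | B C | T1 T0 | b
  C -> a
  T0 -> a
  T1 -> b
  X2 -> B A
  X3 -> S T0
  X4 -> B A
  X5 -> S T0
  X6 -> S T0

CYK table (by increasing span), restricted to cells inside w[0..3]:
  [0..0]={A,B,T1}  "b"  orig:{A,B}
  [1..1]={A,B,T1}  "b"  orig:{A,B}
  [2..2]={C,T0}  "a"  orig:{C}
  [3..3]={C,T0}  "a"  orig:{C}
  [0..1]={X2,X4}  "bb"  orig:{}
  [1..2]={A,B,S}  "ba"
  [2..3]=∅  "aa"
  [0..2]={X2,X4}  "bba"  orig:{}
  [1..3]={A,B,S,X3,X5,X6}  "baa"  orig:{A,B,S}
  [0..3]={A,B,S,X2,X4}  "bbaa"  orig:{A,B,S}

Original NTs in T[0,3] deriving "bbaa": ["A", "B", "S"]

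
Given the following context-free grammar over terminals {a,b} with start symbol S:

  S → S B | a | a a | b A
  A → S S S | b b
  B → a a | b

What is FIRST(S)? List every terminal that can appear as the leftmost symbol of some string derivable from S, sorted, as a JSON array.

FIRST iteration:
pass 1:
  A via A→b b: +{b}
  B via B→a a: +{a}
  B via B→b: +{b}
  S via S→a: +{a}
  S via S→b A: +{b}
  S: {a,b}  A: {b}  B: {a,b}
pass 2:
  A via A→S S S: +{a}
  S: {a,b}  A: {a,b}  B: {a,b}
pass 3: (no change)
  S: {a,b}  A: {a,b}  B: {a,b}

FIRST(S) = ["a", "b"]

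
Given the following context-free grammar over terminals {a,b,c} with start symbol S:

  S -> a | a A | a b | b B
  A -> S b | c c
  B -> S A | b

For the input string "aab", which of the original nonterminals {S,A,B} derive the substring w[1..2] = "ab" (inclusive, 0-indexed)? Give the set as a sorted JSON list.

CNF form of G:
  S -> T0 B | T2 A | T2 T0 | a
  A -> S T0 | T1 T1
  B -> S A | b
  T0 -> b
  T1 -> c
  T2 -> a

Fill CYK table bottom-up — only the sub-triangle for w[1..2]:
  [1..1]={S,T2}  "a"  orig:{S}
  [2..2]={B,T0}  "b"  orig:{B}
  [1..2]={A,S}  "ab"

Original NTs in T[1,2] deriving "ab": ["A", "S"]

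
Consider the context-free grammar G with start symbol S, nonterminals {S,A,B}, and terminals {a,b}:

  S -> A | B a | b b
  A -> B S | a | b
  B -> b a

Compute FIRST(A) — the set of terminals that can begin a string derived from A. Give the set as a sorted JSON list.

Compute FIRST by fixpoint:
iter 1:
  A via A→a: +{a}
  A via A→b: +{b}
  B via B→b a: +{b}
  S via S→A: +{a,b}
  FIRST[S]={a,b}  FIRST[A]={a,b}  FIRST[B]={b}
iter 2: (no change)
  FIRST[S]={a,b}  FIRST[A]={a,b}  FIRST[B]={b}

FIRST(A) = ["a", "b"]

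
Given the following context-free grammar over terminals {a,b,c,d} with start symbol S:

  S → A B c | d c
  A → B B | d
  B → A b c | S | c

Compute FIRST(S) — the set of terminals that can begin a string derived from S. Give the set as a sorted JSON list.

Compute FIRST by fixpoint:
iter 1:
  A via A→d: +{d}
  B via B→A b c: +{d}
  B via B→c: +{c}
  S via S→A B c: +{d}
  FIRST(S)={d}  FIRST(A)={d}  FIRST(B)={c,d}
iter 2:
  A via A→B B: +{c}
  S via S→A B c: +{c}
  FIRST(S)={c,d}  FIRST(A)={c,d}  FIRST(B)={c,d}
iter 3: (no change)
  FIRST(S)={c,d}  FIRST(A)={c,d}  FIRST(B)={c,d}

FIRST(S) = ["c", "d"]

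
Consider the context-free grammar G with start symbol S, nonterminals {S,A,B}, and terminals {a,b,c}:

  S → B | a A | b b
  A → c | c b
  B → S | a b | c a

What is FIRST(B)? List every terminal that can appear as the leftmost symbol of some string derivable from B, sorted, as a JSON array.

Compute FIRST by fixpoint:
pass 1:
  A via A→c: +{c}
  B via B→a b: +{a}
  B via B→c a: +{c}
  S via S→B: +{a,c}
  S via S→b b: +{b}
  FIRST[S]={a,b,c}  FIRST[A]={c}  FIRST[B]={a,c}
pass 2:
  B via B→S: +{b}
  FIRST[S]={a,b,c}  FIRST[A]={c}  FIRST[B]={a,b,c}
pass 3: (no change)
  FIRST[S]={a,b,c}  FIRST[A]={c}  FIRST[B]={a,b,c}

FIRST(B) = ["a", "b", "c"]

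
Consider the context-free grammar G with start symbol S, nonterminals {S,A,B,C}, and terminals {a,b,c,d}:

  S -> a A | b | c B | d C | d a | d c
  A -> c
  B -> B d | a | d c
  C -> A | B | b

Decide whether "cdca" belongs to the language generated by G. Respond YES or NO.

CNF form of G:
  S -> T0 C | T0 T1 | T0 T2 | T1 B | T2 A | b
  A -> c
  B -> B T0 | T0 T1 | a
  C -> B T0 | T0 T1 | a | b | c
  T0 -> d
  T1 -> c
  T2 -> a

CYK fill:
  T[0,0] 'c' = {A,C,T1}  orig:{A,C}
  T[1,1] 'd' = {T0}  orig:{}
  T[2,2] 'c' = {A,C,T1}  orig:{A,C}
  T[3,3] 'a' = {B,C,T2}  orig:{B,C}
  T[0,1] 'cd' = ∅
  T[1,2] 'dc' = {B,C,S}
  T[2,3] 'ca' = {S}
  T[0,2] 'cdc' = {S}
  T[1,3] 'dca' = ∅
  T[0,3] 'cdca' = ∅

S ∉ T[0,3] ⇒ NO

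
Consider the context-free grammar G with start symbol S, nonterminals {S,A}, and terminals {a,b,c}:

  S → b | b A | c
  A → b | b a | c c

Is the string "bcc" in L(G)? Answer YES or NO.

Convert to CNF:
  S -> T0 A | b | c
  A -> T0 T1 | T2 T2 | b
  T0 -> b
  T1 -> a
  T2 -> c

CYK table (by increasing span):
  [0..0]={A,S,T0}  "b"  orig:{A,S}
  [1..1]={S,T2}  "c"  orig:{S}
  [2..2]={S,T2}  "c"  orig:{S}
  [0..1]=∅  "bc"
  [1..2]={A}  "cc"
  [0..2]={S}  "bcc"

S ∈ T[0,2] ⇒ YES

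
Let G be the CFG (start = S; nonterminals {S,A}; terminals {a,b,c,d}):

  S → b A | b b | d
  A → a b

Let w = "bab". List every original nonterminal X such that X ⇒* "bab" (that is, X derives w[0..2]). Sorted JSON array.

Convert to CNF:
  S -> T1 A | T1 T1 | d
  A -> T0 T1
  T0 -> a
  T1 -> b

CYK fill, restricted to cells inside w[0..2]:
  T[0,0] 'b' = {T1}  orig:{}
  T[1,1] 'a' = {T0}  orig:{}
  T[2,2] 'b' = {T1}  orig:{}
  T[0,1] 'ba' = ∅
  T[1,2] 'ab' = {A}
  T[0,2] 'bab' = {S}

Original NTs in T[0,2] deriving "bab": ["S"]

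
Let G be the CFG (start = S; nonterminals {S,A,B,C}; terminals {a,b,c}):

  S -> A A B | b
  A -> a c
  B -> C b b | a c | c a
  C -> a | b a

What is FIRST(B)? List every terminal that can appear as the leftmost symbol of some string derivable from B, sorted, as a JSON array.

Compute FIRST by fixpoint:
pass 1:
  A via A→a c: +{a}
  B via B→a c: +{a}
  B via B→c a: +{c}
  C via C→a: +{a}
  C via C→b a: +{b}
  S via S→A A B: +{a}
  S via S→b: +{b}
  FIRST(S)={a,b}  FIRST(A)={a}  FIRST(B)={a,c}  FIRST(C)={a,b}
pass 2:
  B via B→C b b: +{b}
  FIRST(S)={a,b}  FIRST(A)={a}  FIRST(B)={a,b,c}  FIRST(C)={a,b}
pass 3: (no change)
  FIRST(S)={a,b}  FIRST(A)={a}  FIRST(B)={a,b,c}  FIRST(C)={a,b}

FIRST(B) = ["a", "b", "c"]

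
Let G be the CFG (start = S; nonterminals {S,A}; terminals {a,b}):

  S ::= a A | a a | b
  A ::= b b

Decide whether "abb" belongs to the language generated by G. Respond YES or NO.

CNF form of G:
  S -> T1 A | T1 T1 | b
  A -> T0 T0
  T0 -> b
  T1 -> a

CYK fill:
  T[0,0] 'a' = {T1}  orig:{}
  T[1,1] 'b' = {S,T0}  orig:{S}
  T[2,2] 'b' = {S,T0}  orig:{S}
  T[0,1] 'ab' = ∅
  T[1,2] 'bb' = {A}
  T[0,2] 'abb' = {S}

S ∈ T[0,2] ⇒ YES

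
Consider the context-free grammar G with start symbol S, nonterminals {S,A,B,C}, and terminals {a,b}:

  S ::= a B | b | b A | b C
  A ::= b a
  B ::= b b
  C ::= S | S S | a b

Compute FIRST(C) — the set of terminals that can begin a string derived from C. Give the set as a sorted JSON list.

Compute FIRST by fixpoint:
iter 1:
  A via A→b a: +{b}
  B via B→b b: +{b}
  C via C→a b: +{a}
  S via S→a B: +{a}
  S via S→b: +{b}
  S: {a,b}  A: {b}  B: {b}  C: {a}
iter 2:
  C via C→S: +{b}
  S: {a,b}  A: {b}  B: {b}  C: {a,b}
iter 3: — fixpoint
  S: {a,b}  A: {b}  B: {b}  C: {a,b}

FIRST(C) = ["a", "b"]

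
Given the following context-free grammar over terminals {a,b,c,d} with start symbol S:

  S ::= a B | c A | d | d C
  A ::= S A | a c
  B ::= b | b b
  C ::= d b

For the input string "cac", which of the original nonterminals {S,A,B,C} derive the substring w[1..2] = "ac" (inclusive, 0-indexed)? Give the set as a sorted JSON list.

CNF form of G:
  S -> T0 B | T1 A | T3 C | d
  A -> S A | T0 T1
  B -> T2 T2 | b
  C -> T3 T2
  T0 -> a
  T1 -> c
  T2 -> b
  T3 -> d

CYK table (by increasing span) — only the sub-triangle for w[1..2]:
  [1..1]={T0}  "a"  orig:{}
  [2..2]={T1}  "c"  orig:{}
  [1..2]={A}  "ac"

Original NTs in T[1,2] deriving "ac": ["A"]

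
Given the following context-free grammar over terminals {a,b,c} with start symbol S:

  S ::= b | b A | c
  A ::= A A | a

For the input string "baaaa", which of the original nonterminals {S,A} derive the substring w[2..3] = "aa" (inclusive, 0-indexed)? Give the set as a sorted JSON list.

Convert to CNF:
  S -> T0 A | b | c
  A -> A A | a
  T0 -> b

Fill CYK table bottom-up (cells [i..j] with 2 ≤ i ≤ j ≤ 3 only):
  T[2,2] 'a' = {A}
  T[3,3] 'a' = {A}
  T[2,3] 'aa' = {A}

Original NTs in T[2,3] deriving "aa": ["A"]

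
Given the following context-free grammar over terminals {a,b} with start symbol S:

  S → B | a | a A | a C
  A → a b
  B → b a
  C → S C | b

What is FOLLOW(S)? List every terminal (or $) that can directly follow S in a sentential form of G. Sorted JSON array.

FIRST sets, iterate to fixpoint:
pass 1:
  A via A→a b: +{a}
  B via B→b a: +{b}
  C via C→b: +{b}
  S via S→B: +{b}
  S via S→a: +{a}
  FIRST[S]={a,b}  FIRST[A]={a}  FIRST[B]={b}  FIRST[C]={b}
pass 2:
  C via C→S C: +{a}
  FIRST[S]={a,b}  FIRST[A]={a}  FIRST[B]={b}  FIRST[C]={a,b}
pass 3: done
  FIRST[S]={a,b}  FIRST[A]={a}  FIRST[B]={b}  FIRST[C]={a,b}

FOLLOW iteration:
initialize: $ ∈ FOLLOW(S)
[1]
  C→S C: FOLLOW(S) ⊇ FIRST(C) = {a,b}; new: +{a,b}
  S→B: FOLLOW(B) ⊇ FOLLOW(S) ⊇ {$,a,b}; new: +{$,a,b}
  S→a A: FOLLOW(A) ⊇ FOLLOW(S) ⊇ {$,a,b}; new: +{$,a,b}
  S→a C: FOLLOW(C) ⊇ FOLLOW(S) ⊇ {$,a,b}; new: +{$,a,b}
  S: {$,a,b}  A: {$,a,b}  B: {$,a,b}  C: {$,a,b}
[2] — fixpoint
  S: {$,a,b}  A: {$,a,b}  B: {$,a,b}  C: {$,a,b}

FOLLOW(S) = ["$", "a", "b"]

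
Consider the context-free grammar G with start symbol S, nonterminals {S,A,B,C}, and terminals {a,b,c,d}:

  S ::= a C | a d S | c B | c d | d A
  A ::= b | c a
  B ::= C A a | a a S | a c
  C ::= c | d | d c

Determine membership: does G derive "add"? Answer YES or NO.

CNF form of G:
  S -> T0 B | T0 T2 | T1 C | T1 X5 | T2 A
  A -> T0 T1 | b
  B -> C X3 | T1 T0 | T1 X4
  C -> T2 T0 | c | d
  T0 -> c
  T1 -> a
  T2 -> d
  X3 -> A T1
  X4 -> T1 S
  X5 -> T2 S

CYK table (by increasing span):
  cell(0,0) a: {T1}  orig:{}
  cell(1,1) d: {C,T2}  orig:{C}
  cell(2,2) d: {C,T2}  orig:{C}
  cell(0,1) ad: {S}
  cell(1,2) dd: ∅
  cell(0,2) add: ∅

S ∉ T[0,2] ⇒ NO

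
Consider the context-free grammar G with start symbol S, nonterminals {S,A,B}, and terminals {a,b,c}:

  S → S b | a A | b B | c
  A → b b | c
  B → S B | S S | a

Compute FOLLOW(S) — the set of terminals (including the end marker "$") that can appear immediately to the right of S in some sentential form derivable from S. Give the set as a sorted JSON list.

FIRST sets, iterate to fixpoint:
pass 1:
  A via A→b b: +{b}
  A via A→c: +{c}
  B via B→a: +{a}
  S via S→a A: +{a}
  S via S→b B: +{b}
  S via S→c: +{c}
  FIRST(S)={a,b,c}  FIRST(A)={b,c}  FIRST(B)={a}
pass 2:
  B via B→S B: +{b,c}
  FIRST(S)={a,b,c}  FIRST(A)={b,c}  FIRST(B)={a,b,c}
pass 3: — fixpoint
  FIRST(S)={a,b,c}  FIRST(A)={b,c}  FIRST(B)={a,b,c}

FOLLOW iteration:
initialize: $ ∈ FOLLOW(S)
pass 1:
  B→S B: FOLLOW(S) ⊇ FIRST(B) = {a,b,c}; new: +{a,b,c}
  S→a A: FOLLOW(A) ⊇ FOLLOW(S) ⊇ {$,a,b,c}; new: +{$,a,b,c}
  S→b B: FOLLOW(B) ⊇ FOLLOW(S) ⊇ {$,a,b,c}; new: +{$,a,b,c}
  FOLLOW(S)={$,a,b,c}  FOLLOW(A)={$,a,b,c}  FOLLOW(B)={$,a,b,c}
pass 2: done
  FOLLOW(S)={$,a,b,c}  FOLLOW(A)={$,a,b,c}  FOLLOW(B)={$,a,b,c}

FOLLOW(S) = ["$", "a", "b", "c"]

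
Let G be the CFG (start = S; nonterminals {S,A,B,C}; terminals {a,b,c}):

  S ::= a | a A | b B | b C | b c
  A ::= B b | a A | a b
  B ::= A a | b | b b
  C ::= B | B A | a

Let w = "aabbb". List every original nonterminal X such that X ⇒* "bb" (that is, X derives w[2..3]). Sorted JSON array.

Convert to CNF:
  S -> T0 B | T0 C | T0 T2 | T1 A | a
  A -> B T0 | T1 A | T1 T0
  B -> A T1 | T0 T0 | b
  C -> A T1 | B A | T0 T0 | a | b
  T0 -> b
  T1 -> a
  T2 -> c

CYK table (by increasing span) (cells [i..j] with 2 ≤ i ≤ j ≤ 3 only):
  cell(2,2) b: {B,C,T0}  orig:{B,C}
  cell(3,3) b: {B,C,T0}  orig:{B,C}
  cell(2,3) bb: {A,B,C,S}

Original NTs in T[2,3] deriving "bb": ["A", "B", "C", "S"]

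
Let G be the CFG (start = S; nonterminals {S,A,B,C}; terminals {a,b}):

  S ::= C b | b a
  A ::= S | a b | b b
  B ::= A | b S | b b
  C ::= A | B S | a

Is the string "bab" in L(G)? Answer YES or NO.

Convert to CNF:
  S -> C T0 | T0 T1
  A -> C T0 | T0 T0 | T0 T1 | T1 T0
  B -> C T0 | T0 S | T0 T0 | T0 T1 | T1 T0
  C -> B S | C T0 | T0 T0 | T0 T1 | T1 T0 | a
  T0 -> b
  T1 -> a

Fill CYK table bottom-up:
  [0..0]={T0}  "b"  orig:{}
  [1..1]={C,T1}  "a"  orig:{C}
  [2..2]={T0}  "b"  orig:{}
  [0..1]={A,B,C,S}  "ba"
  [1..2]={A,B,C,S}  "ab"
  [0..2]={A,B,C,S}  "bab"

S ∈ T[0,2] ⇒ YES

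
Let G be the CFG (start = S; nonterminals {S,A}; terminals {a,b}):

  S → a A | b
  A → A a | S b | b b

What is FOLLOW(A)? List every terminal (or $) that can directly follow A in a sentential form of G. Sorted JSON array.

FIRST iteration:
round 1:
  A via A→b b: +{b}
  S via S→a A: +{a}
  S via S→b: +{b}
  FIRST(S)={a,b}  FIRST(A)={b}
round 2:
  A via A→S b: +{a}
  FIRST(S)={a,b}  FIRST(A)={a,b}
round 3: — fixpoint
  FIRST(S)={a,b}  FIRST(A)={a,b}

FOLLOW iteration:
FOLLOW(S) := {$}
pass 1:
  A→A a: FOLLOW(A) ⊇ FIRST(a) = {a}; new: +{a}
  A→S b: FOLLOW(S) ⊇ FIRST(b) = {b}; new: +{b}
  S→a A: FOLLOW(A) ⊇ FOLLOW(S) ⊇ {$,b}; new: +{$,b}
  FOLLOW(S)={$,b}  FOLLOW(A)={$,a,b}
pass 2: done
  FOLLOW(S)={$,b}  FOLLOW(A)={$,a,b}

FOLLOW(A) = ["$", "a", "b"]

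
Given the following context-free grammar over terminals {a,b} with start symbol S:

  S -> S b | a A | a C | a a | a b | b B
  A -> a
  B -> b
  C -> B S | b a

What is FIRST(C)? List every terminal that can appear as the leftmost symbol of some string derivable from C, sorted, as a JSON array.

Compute FIRST by fixpoint:
[1]
  A via A→a: +{a}
  B via B→b: +{b}
  C via C→B S: +{b}
  S via S→a A: +{a}
  S via S→b B: +{b}
  FIRST[S]={a,b}  FIRST[A]={a}  FIRST[B]={b}  FIRST[C]={b}
[2] — fixpoint
  FIRST[S]={a,b}  FIRST[A]={a}  FIRST[B]={b}  FIRST[C]={b}

FIRST(C) = ["b"]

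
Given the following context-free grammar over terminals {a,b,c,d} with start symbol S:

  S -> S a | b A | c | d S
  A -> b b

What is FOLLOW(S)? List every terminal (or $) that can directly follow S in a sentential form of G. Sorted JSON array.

Compute FIRST by fixpoint:
pass 1:
  A via A→b b: +{b}
  S via S→b A: +{b}
  S via S→c: +{c}
  S via S→d S: +{d}
  FIRST(S)={b,c,d}  FIRST(A)={b}
pass 2: (stable)
  FIRST(S)={b,c,d}  FIRST(A)={b}

FOLLOW sets:
initialize: $ ∈ FOLLOW(S)
round 1:
  S→S a: FOLLOW(S) ⊇ FIRST(a) = {a}; new: +{a}
  S→b A: FOLLOW(A) ⊇ FOLLOW(S) ⊇ {$,a}; new: +{$,a}
  FOLLOW(S)={$,a}  FOLLOW(A)={$,a}
round 2: — fixpoint
  FOLLOW(S)={$,a}  FOLLOW(A)={$,a}

FOLLOW(S) = ["$", "a"]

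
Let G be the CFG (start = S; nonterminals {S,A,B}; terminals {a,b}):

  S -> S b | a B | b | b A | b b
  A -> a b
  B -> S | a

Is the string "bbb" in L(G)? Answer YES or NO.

Convert to CNF:
  S -> S T1 | T0 B | T1 A | T1 T1 | b
  A -> T0 T1
  B -> S T1 | T0 B | T1 A | T1 T1 | a | b
  T0 -> a
  T1 -> b

Fill CYK table bottom-up:
  cell(0,0) b: {B,S,T1}  orig:{B,S}
  cell(1,1) b: {B,S,T1}  orig:{B,S}
  cell(2,2) b: {B,S,T1}  orig:{B,S}
  cell(0,1) bb: {B,S}
  cell(1,2) bb: {B,S}
  cell(0,2) bbb: {B,S}

S ∈ T[0,2] ⇒ YES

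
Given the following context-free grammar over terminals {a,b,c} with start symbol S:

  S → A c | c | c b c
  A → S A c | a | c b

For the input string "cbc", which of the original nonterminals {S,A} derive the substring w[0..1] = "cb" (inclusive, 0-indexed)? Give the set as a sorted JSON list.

Convert to CNF:
  S -> A T0 | T0 X3 | c
  A -> S X2 | T0 T1 | a
  T0 -> c
  T1 -> b
  X2 -> A T0
  X3 -> T1 T0

CYK fill — only the sub-triangle for w[0..1]:
  [0..0]={S,T0}  "c"  orig:{S}
  [1..1]={T1}  "b"  orig:{}
  [0..1]={A}  "cb"

Original NTs in T[0,1] deriving "cb": ["A"]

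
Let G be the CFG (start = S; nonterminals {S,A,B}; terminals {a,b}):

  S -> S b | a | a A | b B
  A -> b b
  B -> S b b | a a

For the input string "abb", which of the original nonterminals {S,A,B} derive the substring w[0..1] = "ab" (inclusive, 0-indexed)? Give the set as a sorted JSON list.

CNF form of G:
  S -> S T0 | T0 B | T1 A | a
  A -> T0 T0
  B -> S X2 | T1 T1
  T0 -> b
  T1 -> a
  X2 -> T0 T0

CYK table (by increasing span) — only the sub-triangle for w[0..1]:
  cell(0,0) a: {S,T1}  orig:{S}
  cell(1,1) b: {T0}  orig:{}
  cell(0,1) ab: {S}

Original NTs in T[0,1] deriving "ab": ["S"]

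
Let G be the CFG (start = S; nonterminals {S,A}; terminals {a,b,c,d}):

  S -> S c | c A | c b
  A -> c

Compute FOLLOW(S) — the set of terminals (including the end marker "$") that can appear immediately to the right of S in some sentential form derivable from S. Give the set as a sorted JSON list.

Compute FIRST by fixpoint:
round 1:
  A via A→c: +{c}
  S via S→c A: +{c}
  S: {c}  A: {c}
round 2: (no change)
  S: {c}  A: {c}

Compute FOLLOW by fixpoint:
seed FOLLOW(S) with $
pass 1:
  S→S c: FOLLOW(S) ⊇ FIRST(c) = {c}; new: +{c}
  S→c A: FOLLOW(A) ⊇ FOLLOW(S) ⊇ {$,c}; new: +{$,c}
  S: {$,c}  A: {$,c}
pass 2: (no change)
  S: {$,c}  A: {$,c}

FOLLOW(S) = ["$", "c"]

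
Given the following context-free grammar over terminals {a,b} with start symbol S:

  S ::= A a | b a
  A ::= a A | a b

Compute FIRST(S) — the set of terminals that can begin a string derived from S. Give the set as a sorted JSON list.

FIRST iteration:
[1]
  A via A→a A: +{a}
  S via S→A a: +{a}
  S via S→b a: +{b}
  FIRST[S]={a,b}  FIRST[A]={a}
[2] (stable)
  FIRST[S]={a,b}  FIRST[A]={a}

FIRST(S) = ["a", "b"]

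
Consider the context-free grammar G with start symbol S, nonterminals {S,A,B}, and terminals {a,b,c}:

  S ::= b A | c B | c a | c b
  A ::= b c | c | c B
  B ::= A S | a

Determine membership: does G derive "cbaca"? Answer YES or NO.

Convert to CNF:
  S -> T0 A | T1 B | T1 T0 | T1 T2
  A -> T0 T1 | T1 B | c
  B -> A S | a
  T0 -> b
  T1 -> c
  T2 -> a

CYK table (by increasing span):
  cell(0,0) c: {A,T1}  orig:{A}
  cell(1,1) b: {T0}  orig:{}
  cell(2,2) a: {B,T2}  orig:{B}
  cell(3,3) c: {A,T1}  orig:{A}
  cell(4,4) a: {B,T2}  orig:{B}
  cell(0,1) cb: {S}
  cell(1,2) ba: ∅
  cell(2,3) ac: ∅
  cell(3,4) ca: {A,S}
  cell(0,2) cba: ∅
  cell(1,3) bac: ∅
  cell(2,4) aca: ∅
  cell(0,3) cbac: ∅
  cell(1,4) baca: ∅
  cell(0,4) cbaca: ∅

S ∉ T[0,4] ⇒ NO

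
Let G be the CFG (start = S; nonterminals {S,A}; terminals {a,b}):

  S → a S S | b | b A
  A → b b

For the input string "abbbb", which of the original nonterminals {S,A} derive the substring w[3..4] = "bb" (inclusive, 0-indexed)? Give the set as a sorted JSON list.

Convert to CNF:
  S -> T0 A | T1 X2 | b
  A -> T0 T0
  T0 -> b
  T1 -> a
  X2 -> S S

Fill CYK table bottom-up — only the sub-triangle for w[3..4]:
  T[3,3] 'b' = {S,T0}  orig:{S}
  T[4,4] 'b' = {S,T0}  orig:{S}
  T[3,4] 'bb' = {A,X2}  orig:{A}

Original NTs in T[3,4] deriving "bb": ["A"]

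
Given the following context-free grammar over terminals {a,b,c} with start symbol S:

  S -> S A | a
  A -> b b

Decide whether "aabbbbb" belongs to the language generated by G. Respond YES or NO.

CNF form of G:
  S -> S A | a
  A -> T0 T0
  T0 -> b

CYK table (by increasing span):
  cell(0,0) a: {S}
  cell(1,1) a: {S}
  cell(2,2) b: {T0}  orig:{}
  cell(3,3) b: {T0}  orig:{}
  cell(4,4) b: {T0}  orig:{}
  cell(5,5) b: {T0}  orig:{}
  cell(6,6) b: {T0}  orig:{}
  cell(0,1) aa: ∅
  cell(1,2) ab: ∅
  cell(2,3) bb: {A}
  cell(3,4) bb: {A}
  cell(4,5) bb: {A}
  cell(5,6) bb: {A}
  cell(0,2) aab: ∅
  cell(1,3) abb: {S}
  cell(2,4) bbb: ∅
  cell(3,5) bbb: ∅
  cell(4,6) bbb: ∅
  cell(0,3) aabb: ∅
  cell(1,4) abbb: ∅
  cell(2,5) bbbb: ∅
  cell(3,6) bbbb: ∅
  cell(0,4) aabbb: ∅
  cell(1,5) abbbb: {S}
  cell(2,6) bbbbb: ∅
  cell(0,5) aabbbb: ∅
  cell(1,6) abbbbb: ∅
  cell(0,6) aabbbbb: ∅

S ∉ T[0,6] ⇒ NO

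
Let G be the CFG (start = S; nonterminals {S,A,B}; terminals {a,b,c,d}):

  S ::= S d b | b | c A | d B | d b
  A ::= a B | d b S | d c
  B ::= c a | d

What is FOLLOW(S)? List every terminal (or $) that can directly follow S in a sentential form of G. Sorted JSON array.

Compute FIRST by fixpoint:
pass 1:
  A via A→a B: +{a}
  A via A→d b S: +{d}
  B via B→c a: +{c}
  B via B→d: +{d}
  S via S→b: +{b}
  S via S→c A: +{c}
  S via S→d B: +{d}
  FIRST[S]={b,c,d}  FIRST[A]={a,d}  FIRST[B]={c,d}
pass 2: (stable)
  FIRST[S]={b,c,d}  FIRST[A]={a,d}  FIRST[B]={c,d}

FOLLOW sets:
FOLLOW(S) := {$}
pass 1:
  S→S d b: FOLLOW(S) ⊇ FIRST(d) = {d}; new: +{d}
  S→c A: FOLLOW(A) ⊇ FOLLOW(S) ⊇ {$,d}; new: +{$,d}
  S→d B: FOLLOW(B) ⊇ FOLLOW(S) ⊇ {$,d}; new: +{$,d}
  S: {$,d}  A: {$,d}  B: {$,d}
pass 2: (stable)
  S: {$,d}  A: {$,d}  B: {$,d}

FOLLOW(S) = ["$", "d"]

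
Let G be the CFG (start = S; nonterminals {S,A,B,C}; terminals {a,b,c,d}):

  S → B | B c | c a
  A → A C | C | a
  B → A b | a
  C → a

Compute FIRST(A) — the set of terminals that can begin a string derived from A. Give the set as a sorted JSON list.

FIRST sets, iterate to fixpoint:
pass 1:
  A via A→a: +{a}
  B via B→A b: +{a}
  C via C→a: +{a}
  S via S→B: +{a}
  S via S→c a: +{c}
  FIRST[S]={a,c}  FIRST[A]={a}  FIRST[B]={a}  FIRST[C]={a}
pass 2: done
  FIRST[S]={a,c}  FIRST[A]={a}  FIRST[B]={a}  FIRST[C]={a}

FIRST(A) = ["a"]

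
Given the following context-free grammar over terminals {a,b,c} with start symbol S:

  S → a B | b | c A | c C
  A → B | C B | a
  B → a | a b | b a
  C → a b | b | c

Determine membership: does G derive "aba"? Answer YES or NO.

Convert to CNF:
  S -> T0 B | T2 A | T2 C | b
  A -> C B | T0 T1 | T1 T0 | a
  B -> T0 T1 | T1 T0 | a
  C -> T0 T1 | b | c
  T0 -> a
  T1 -> b
  T2 -> c

CYK table (by increasing span):
  cell(0,0) a: {A,B,T0}  orig:{A,B}
  cell(1,1) b: {C,S,T1}  orig:{C,S}
  cell(2,2) a: {A,B,T0}  orig:{A,B}
  cell(0,1) ab: {A,B,C}
  cell(1,2) ba: {A,B}
  cell(0,2) aba: {A,S}

S ∈ T[0,2] ⇒ YES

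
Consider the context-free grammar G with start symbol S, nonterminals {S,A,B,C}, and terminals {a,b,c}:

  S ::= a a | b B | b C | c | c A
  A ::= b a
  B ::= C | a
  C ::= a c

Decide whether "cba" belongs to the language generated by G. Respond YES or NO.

Convert to CNF:
  S -> T0 B | T0 C | T1 T1 | T2 A | c
  A -> T0 T1
  B -> T1 T2 | a
  C -> T1 T2
  T0 -> b
  T1 -> a
  T2 -> c

Fill CYK table bottom-up:
  T[0,0] 'c' = {S,T2}  orig:{S}
  T[1,1] 'b' = {T0}  orig:{}
  T[2,2] 'a' = {B,T1}  orig:{B}
  T[0,1] 'cb' = ∅
  T[1,2] 'ba' = {A,S}
  T[0,2] 'cba' = {S}

S ∈ T[0,2] ⇒ YES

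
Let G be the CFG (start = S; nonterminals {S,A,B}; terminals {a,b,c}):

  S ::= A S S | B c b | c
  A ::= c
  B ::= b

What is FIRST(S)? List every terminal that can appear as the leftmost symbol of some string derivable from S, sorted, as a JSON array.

FIRST sets, iterate to fixpoint:
iter 1:
  A via A→c: +{c}
  B via B→b: +{b}
  S via S→A S S: +{c}
  S via S→B c b: +{b}
  FIRST[S]={b,c}  FIRST[A]={c}  FIRST[B]={b}
iter 2: — fixpoint
  FIRST[S]={b,c}  FIRST[A]={c}  FIRST[B]={b}

FIRST(S) = ["b", "c"]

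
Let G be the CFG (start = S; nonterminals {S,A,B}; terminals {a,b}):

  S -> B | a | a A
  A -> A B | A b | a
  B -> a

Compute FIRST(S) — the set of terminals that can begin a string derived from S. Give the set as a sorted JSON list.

FIRST iteration:
pass 1:
  A via A→a: +{a}
  B via B→a: +{a}
  S via S→B: +{a}
  S: {a}  A: {a}  B: {a}
pass 2: done
  S: {a}  A: {a}  B: {a}

FIRST(S) = ["a"]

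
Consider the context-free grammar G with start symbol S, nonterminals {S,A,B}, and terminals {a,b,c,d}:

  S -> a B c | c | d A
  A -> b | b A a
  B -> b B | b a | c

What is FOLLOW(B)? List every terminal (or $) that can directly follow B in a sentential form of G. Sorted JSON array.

FIRST iteration:
[1]
  A via A→b: +{b}
  B via B→b B: +{b}
  B via B→c: +{c}
  S via S→a B c: +{a}
  S via S→c: +{c}
  S via S→d A: +{d}
  FIRST[S]={a,c,d}  FIRST[A]={b}  FIRST[B]={b,c}
[2] done
  FIRST[S]={a,c,d}  FIRST[A]={b}  FIRST[B]={b,c}

FOLLOW sets:
FOLLOW(S) := {$}
[1]
  A→b A a: FOLLOW(A) ⊇ FIRST(a) = {a}; new: +{a}
  S→a B c: FOLLOW(B) ⊇ FIRST(c) = {c}; new: +{c}
  S→d A: FOLLOW(A) ⊇ FOLLOW(S) ⊇ {$}; new: +{$}
  FOLLOW(S)={$}  FOLLOW(A)={$,a}  FOLLOW(B)={c}
[2] — fixpoint
  FOLLOW(S)={$}  FOLLOW(A)={$,a}  FOLLOW(B)={c}

FOLLOW(B) = ["c"]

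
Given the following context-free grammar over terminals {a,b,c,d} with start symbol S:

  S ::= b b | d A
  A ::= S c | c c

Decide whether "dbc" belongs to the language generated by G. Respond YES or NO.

CNF form of G:
  S -> T1 T1 | T2 A
  A -> S T0 | T0 T0
  T0 -> c
  T1 -> b
  T2 -> d

Fill CYK table bottom-up:
  T[0,0] 'd' = {T2}  orig:{}
  T[1,1] 'b' = {T1}  orig:{}
  T[2,2] 'c' = {T0}  orig:{}
  T[0,1] 'db' = ∅
  T[1,2] 'bc' = ∅
  T[0,2] 'dbc' = ∅

S ∉ T[0,2] ⇒ NO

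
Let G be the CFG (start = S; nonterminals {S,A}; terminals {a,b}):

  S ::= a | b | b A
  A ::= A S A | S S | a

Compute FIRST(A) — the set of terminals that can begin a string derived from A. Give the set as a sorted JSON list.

Compute FIRST by fixpoint:
pass 1:
  A via A→a: +{a}
  S via S→a: +{a}
  S via S→b: +{b}
  FIRST[S]={a,b}  FIRST[A]={a}
pass 2:
  A via A→S S: +{b}
  FIRST[S]={a,b}  FIRST[A]={a,b}
pass 3: done
  FIRST[S]={a,b}  FIRST[A]={a,b}

FIRST(A) = ["a", "b"]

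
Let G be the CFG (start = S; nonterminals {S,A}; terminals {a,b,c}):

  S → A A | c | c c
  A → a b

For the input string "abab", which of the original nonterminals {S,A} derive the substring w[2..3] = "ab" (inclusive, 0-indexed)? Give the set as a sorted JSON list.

CNF form of G:
  S -> A A | T2 T2 | c
  A -> T0 T1
  T0 -> a
  T1 -> b
  T2 -> c

Fill CYK table bottom-up — only the sub-triangle for w[2..3]:
  cell(2,2) a: {T0}  orig:{}
  cell(3,3) b: {T1}  orig:{}
  cell(2,3) ab: {A}

Original NTs in T[2,3] deriving "ab": ["A"]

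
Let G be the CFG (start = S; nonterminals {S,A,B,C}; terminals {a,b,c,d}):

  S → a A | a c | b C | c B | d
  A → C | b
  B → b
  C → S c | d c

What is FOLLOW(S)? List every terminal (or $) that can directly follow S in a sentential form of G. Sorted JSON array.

FIRST sets, iterate to fixpoint:
pass 1:
  A via A→b: +{b}
  B via B→b: +{b}
  C via C→d c: +{d}
  S via S→a A: +{a}
  S via S→b C: +{b}
  S via S→c B: +{c}
  S via S→d: +{d}
  FIRST(S)={a,b,c,d}  FIRST(A)={b}  FIRST(B)={b}  FIRST(C)={d}
pass 2:
  A via A→C: +{d}
  C via C→S c: +{a,b,c}
  FIRST(S)={a,b,c,d}  FIRST(A)={b,d}  FIRST(B)={b}  FIRST(C)={a,b,c,d}
pass 3:
  A via A→C: +{a,c}
  FIRST(S)={a,b,c,d}  FIRST(A)={a,b,c,d}  FIRST(B)={b}  FIRST(C)={a,b,c,d}
pass 4: — fixpoint
  FIRST(S)={a,b,c,d}  FIRST(A)={a,b,c,d}  FIRST(B)={b}  FIRST(C)={a,b,c,d}

FOLLOW sets:
initialize: $ ∈ FOLLOW(S)
round 1:
  C→S c: FOLLOW(S) ⊇ FIRST(c) = {c}; new: +{c}
  S→a A: FOLLOW(A) ⊇ FOLLOW(S) ⊇ {$,c}; new: +{$,c}
  S→b C: FOLLOW(C) ⊇ FOLLOW(S) ⊇ {$,c}; new: +{$,c}
  S→c B: FOLLOW(B) ⊇ FOLLOW(S) ⊇ {$,c}; new: +{$,c}
  FOLLOW(S)={$,c}  FOLLOW(A)={$,c}  FOLLOW(B)={$,c}  FOLLOW(C)={$,c}
round 2: (stable)
  FOLLOW(S)={$,c}  FOLLOW(A)={$,c}  FOLLOW(B)={$,c}  FOLLOW(C)={$,c}

FOLLOW(S) = ["$", "c"]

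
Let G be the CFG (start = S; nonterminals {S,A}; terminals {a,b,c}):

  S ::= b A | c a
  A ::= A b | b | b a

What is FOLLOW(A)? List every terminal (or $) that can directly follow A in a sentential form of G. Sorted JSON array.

FIRST sets, iterate to fixpoint:
round 1:
  A via A→b: +{b}
  S via S→b A: +{b}
  S via S→c a: +{c}
  FIRST[S]={b,c}  FIRST[A]={b}
round 2: — fixpoint
  FIRST[S]={b,c}  FIRST[A]={b}

FOLLOW sets:
initialize: $ ∈ FOLLOW(S)
iter 1:
  A→A b: FOLLOW(A) ⊇ FIRST(b) = {b}; new: +{b}
  S→b A: FOLLOW(A) ⊇ FOLLOW(S) ⊇ {$}; new: +{$}
  FOLLOW(S)={$}  FOLLOW(A)={$,b}
iter 2: (no change)
  FOLLOW(S)={$}  FOLLOW(A)={$,b}

FOLLOW(A) = ["$", "b"]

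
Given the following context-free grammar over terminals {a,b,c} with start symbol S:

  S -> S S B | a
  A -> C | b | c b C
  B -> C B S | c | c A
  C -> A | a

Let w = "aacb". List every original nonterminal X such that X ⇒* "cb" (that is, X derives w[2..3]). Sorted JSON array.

CNF form of G:
  S -> S X5 | a
  A -> T0 X2 | a | b
  B -> C X3 | T0 A | c
  C -> T0 X4 | a | b
  T0 -> c
  T1 -> b
  X2 -> T1 C
  X3 -> B S
  X4 -> T1 C
  X5 -> S B

Fill CYK table bottom-up — only the sub-triangle for w[2..3]:
  [2..2]={B,T0}  "c"  orig:{B}
  [3..3]={A,C,T1}  "b"  orig:{A,C}
  [2..3]={B}  "cb"

Original NTs in T[2,3] deriving "cb": ["B"]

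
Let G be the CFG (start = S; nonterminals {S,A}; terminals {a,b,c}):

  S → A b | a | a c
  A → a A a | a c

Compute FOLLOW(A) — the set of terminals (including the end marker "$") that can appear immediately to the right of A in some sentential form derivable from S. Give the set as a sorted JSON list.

FIRST iteration:
pass 1:
  A via A→a A a: +{a}
  S via S→A b: +{a}
  FIRST[S]={a}  FIRST[A]={a}
pass 2: done
  FIRST[S]={a}  FIRST[A]={a}

FOLLOW sets:
FOLLOW(S) := {$}
[1]
  A→a A a: FOLLOW(A) ⊇ FIRST(a) = {a}; new: +{a}
  S→A b: FOLLOW(A) ⊇ FIRST(b) = {b}; new: +{b}
  FOLLOW(S)={$}  FOLLOW(A)={a,b}
[2] done
  FOLLOW(S)={$}  FOLLOW(A)={a,b}

FOLLOW(A) = ["a", "b"]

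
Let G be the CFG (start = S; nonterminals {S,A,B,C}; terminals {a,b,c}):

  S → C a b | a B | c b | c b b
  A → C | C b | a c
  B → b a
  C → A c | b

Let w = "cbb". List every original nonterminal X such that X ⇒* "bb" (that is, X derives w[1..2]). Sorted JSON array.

CNF form of G:
  S -> C X3 | T0 T1 | T0 X4 | T2 B
  A -> A T0 | C T1 | T2 T0 | b
  B -> T1 T2
  C -> A T0 | b
  T0 -> c
  T1 -> b
  T2 -> a
  X3 -> T2 T1
  X4 -> T1 T1

CYK fill — only the sub-triangle for w[1..2]:
  T[1,1] 'b' = {A,C,T1}  orig:{A,C}
  T[2,2] 'b' = {A,C,T1}  orig:{A,C}
  T[1,2] 'bb' = {A,X4}  orig:{A}

Original NTs in T[1,2] deriving "bb": ["A"]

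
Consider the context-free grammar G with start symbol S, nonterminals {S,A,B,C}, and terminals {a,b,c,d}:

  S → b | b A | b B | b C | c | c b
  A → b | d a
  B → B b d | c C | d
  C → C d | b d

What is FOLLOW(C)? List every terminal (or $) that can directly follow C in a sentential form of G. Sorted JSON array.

Compute FIRST by fixpoint:
[1]
  A via A→b: +{b}
  A via A→d a: +{d}
  B via B→c C: +{c}
  B via B→d: +{d}
  C via C→b d: +{b}
  S via S→b: +{b}
  S via S→c: +{c}
  S: {b,c}  A: {b,d}  B: {c,d}  C: {b}
[2] (no change)
  S: {b,c}  A: {b,d}  B: {c,d}  C: {b}

Compute FOLLOW by fixpoint:
initialize: $ ∈ FOLLOW(S)
iter 1:
  B→B b d: FOLLOW(B) ⊇ FIRST(b) = {b}; new: +{b}
  B→c C: FOLLOW(C) ⊇ FOLLOW(B) ⊇ {b}; new: +{b}
  C→C d: FOLLOW(C) ⊇ FIRST(d) = {d}; new: +{d}
  S→b A: FOLLOW(A) ⊇ FOLLOW(S) ⊇ {$}; new: +{$}
  S→b B: FOLLOW(B) ⊇ FOLLOW(S) ⊇ {$}; new: +{$}
  S→b C: FOLLOW(C) ⊇ FOLLOW(S) ⊇ {$}; new: +{$}
  FOLLOW(S)={$}  FOLLOW(A)={$}  FOLLOW(B)={$,b}  FOLLOW(C)={$,b,d}
iter 2: (no change)
  FOLLOW(S)={$}  FOLLOW(A)={$}  FOLLOW(B)={$,b}  FOLLOW(C)={$,b,d}

FOLLOW(C) = ["$", "b", "d"]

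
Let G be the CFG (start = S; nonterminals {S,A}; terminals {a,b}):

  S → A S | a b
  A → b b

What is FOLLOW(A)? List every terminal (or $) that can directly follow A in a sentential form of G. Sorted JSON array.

FIRST iteration:
pass 1:
  A via A→b b: +{b}
  S via S→A S: +{b}
  S via S→a b: +{a}
  FIRST(S)={a,b}  FIRST(A)={b}
pass 2: — fixpoint
  FIRST(S)={a,b}  FIRST(A)={b}

FOLLOW sets:
FOLLOW(S) := {$}
round 1:
  S→A S: FOLLOW(A) ⊇ FIRST(S) = {a,b}; new: +{a,b}
  S: {$}  A: {a,b}
round 2: (no change)
  S: {$}  A: {a,b}

FOLLOW(A) = ["a", "b"]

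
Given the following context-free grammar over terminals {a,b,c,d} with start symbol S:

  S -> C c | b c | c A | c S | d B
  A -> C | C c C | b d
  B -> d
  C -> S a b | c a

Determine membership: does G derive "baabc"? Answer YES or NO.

CNF form of G:
  S -> C T0 | T0 A | T0 S | T2 T0 | T3 B
  A -> C X4 | S X5 | T0 T1 | T2 T3
  B -> d
  C -> S X6 | T0 T1
  T0 -> c
  T1 -> a
  T2 -> b
  T3 -> d
  X4 -> T0 C
  X5 -> T1 T2
  X6 -> T1 T2

Fill CYK table bottom-up:
  [0..0]={T2}  "b"  orig:{}
  [1..1]={T1}  "a"  orig:{}
  [2..2]={T1}  "a"  orig:{}
  [3..3]={T2}  "b"  orig:{}
  [4..4]={T0}  "c"  orig:{}
  [0..1]=∅  "ba"
  [1..2]=∅  "aa"
  [2..3]={X5,X6}  "ab"  orig:{}
  [3..4]={S}  "bc"
  [0..2]=∅  "baa"
  [1..3]=∅  "aab"
  [2..4]=∅  "abc"
  [0..3]=∅  "baab"
  [1..4]=∅  "aabc"
  [0..4]=∅  "baabc"

S ∉ T[0,4] ⇒ NO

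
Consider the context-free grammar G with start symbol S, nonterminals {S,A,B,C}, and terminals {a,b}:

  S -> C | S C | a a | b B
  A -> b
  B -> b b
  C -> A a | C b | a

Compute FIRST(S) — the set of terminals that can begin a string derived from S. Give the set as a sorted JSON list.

Compute FIRST by fixpoint:
iter 1:
  A via A→b: +{b}
  B via B→b b: +{b}
  C via C→A a: +{b}
  C via C→a: +{a}
  S via S→C: +{a,b}
  S: {a,b}  A: {b}  B: {b}  C: {a,b}
iter 2: done
  S: {a,b}  A: {b}  B: {b}  C: {a,b}

FIRST(S) = ["a", "b"]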